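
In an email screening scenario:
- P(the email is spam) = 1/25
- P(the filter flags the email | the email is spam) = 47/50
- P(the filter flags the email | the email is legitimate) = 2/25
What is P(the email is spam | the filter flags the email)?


Using Bayes' theorem:
P(A|B) = P(B|A)·P(A) / P(B)

P(the filter flags the email) = 47/50 × 1/25 + 2/25 × 24/25
= 47/1250 + 48/625 = 143/1250

P(the email is spam|the filter flags the email) = (47/1250) / (143/1250) = 47/143

P(the email is spam|the filter flags the email) = 47/143 ≈ 32.87%


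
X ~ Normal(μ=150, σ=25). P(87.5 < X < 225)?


z₁=(87.5-150)/25=-2.5, z₂=(225-150)/25=3.0
P = Φ(3.0) - Φ(-2.5) = 0.998650 - 0.006210 = 0.992440 ≈ 0.9924

P(87.5 < X < 225) ≈ 0.9924


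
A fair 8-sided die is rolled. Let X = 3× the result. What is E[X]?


E[die] = (1+8)/2 = 9/2
E[X] = 3 × 9/2 = 27/2

E[X] = 27/2


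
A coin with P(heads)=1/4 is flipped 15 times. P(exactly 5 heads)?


Binomial: P(X=5) = C(15,5)×p^5×(1-p)^10
= 3003 × 1/1024 × 59049/1048576 = 177324147/1073741824

P(X=5) = 177324147/1073741824 ≈ 16.51%


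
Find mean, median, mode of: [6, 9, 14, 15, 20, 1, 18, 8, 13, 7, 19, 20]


Sorted: [1, 6, 7, 8, 9, 13, 14, 15, 18, 19, 20, 20]
Mean = 150/12 = 25/2
Median = 27/2
Freq: {6: 1, 9: 1, 14: 1, 15: 1, 20: 2, 1: 1, 18: 1, 8: 1, 13: 1, 7: 1, 19: 1}
Mode: [20]

Mean=25/2, Median=27/2, Mode=20


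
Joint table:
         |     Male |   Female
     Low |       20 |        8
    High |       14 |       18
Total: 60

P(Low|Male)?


P(Low|Male) = 20/(20+14) = 20/34 = 10/17

P = 10/17 ≈ 58.82%


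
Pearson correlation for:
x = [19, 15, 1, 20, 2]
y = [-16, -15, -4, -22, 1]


n=5, Σx=57, Σy=-56, Σxy=-971, Σx²=991, Σy²=982
r = (5×(-971) - 57×(-56))/√((5×991 - 57²)(5×982 - (-56)²))
= -1663/√(1706×1774) = -1663/√3026444 ≈ -1663/1739.6678 ≈ -0.9559

r ≈ -0.9559


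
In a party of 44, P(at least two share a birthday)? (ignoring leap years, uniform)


P(all different) = Π(365-i)/365 for i=0..43
= 0.067115
P(match) = 1 - 0.067115 = 0.932885

P ≈ 0.9329 ≈ 93.29%


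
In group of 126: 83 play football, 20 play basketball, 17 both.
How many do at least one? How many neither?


|A∪B| = 83+20-17 = 86
Neither = 126-86 = 40

At least one: 86; Neither: 40


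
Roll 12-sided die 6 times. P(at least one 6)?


P(no 6)^6 = (11/12)^6 = 1771561/2985984
P(≥1) = 1 - 1771561/2985984 = 1214423/2985984

P = 1214423/2985984 ≈ 40.67%


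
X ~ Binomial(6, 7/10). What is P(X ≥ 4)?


P(X ≥ 4) = Σ P(X=i) for i=4..6
P(X=4) = 64827/200000
P(X=5) = 151263/500000
P(X=6) = 117649/1000000
Sum = 74431/100000

P(X ≥ 4) = 74431/100000 ≈ 74.43%


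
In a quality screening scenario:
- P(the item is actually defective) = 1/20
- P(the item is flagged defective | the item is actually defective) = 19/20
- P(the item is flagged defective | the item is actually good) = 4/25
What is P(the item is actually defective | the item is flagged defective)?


Using Bayes' theorem:
P(A|B) = P(B|A)·P(A) / P(B)

P(the item is flagged defective) = 19/20 × 1/20 + 4/25 × 19/20
= 19/400 + 19/125 = 399/2000

P(the item is actually defective|the item is flagged defective) = (19/400) / (399/2000) = 5/21

P(the item is actually defective|the item is flagged defective) = 5/21 ≈ 23.81%


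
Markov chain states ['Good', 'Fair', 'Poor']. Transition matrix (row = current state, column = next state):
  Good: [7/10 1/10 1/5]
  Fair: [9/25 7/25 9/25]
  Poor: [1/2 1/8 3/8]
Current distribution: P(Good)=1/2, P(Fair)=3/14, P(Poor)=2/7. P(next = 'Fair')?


P(next=Fair) = Σᵢ P(now=i)×P(i→Fair)
= 1/2×1/10 + 3/14×7/25 + 2/7×1/8
= 1/20 + 3/50 + 1/28 = 51/350

P = 51/350 ≈ 0.1457


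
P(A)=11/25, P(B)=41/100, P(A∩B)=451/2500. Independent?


P(A)×P(B) = 451/2500
P(A∩B) = 451/2500
Equal ✓ → Independent

Yes, independent


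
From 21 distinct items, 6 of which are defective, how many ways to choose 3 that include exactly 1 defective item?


Choose 1 of the 6 defective items and 2 of the other 15 items:
C(6,1)×C(15,2) = 6×105 = 630

630


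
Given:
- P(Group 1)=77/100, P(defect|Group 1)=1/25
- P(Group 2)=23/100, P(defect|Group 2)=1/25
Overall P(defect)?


P(B) = Σ P(B|Aᵢ)×P(Aᵢ)
  1/25×77/100 = 77/2500
  1/25×23/100 = 23/2500
Sum = 1/25

P(defect) = 1/25 ≈ 4.00%


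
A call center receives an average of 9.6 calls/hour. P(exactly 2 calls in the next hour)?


Poisson(λ=9.6): P(X=2) = e^(-λ)×λ^k/k!
= e^(-9.6) × 9.6^2 / 2!
≈ 6.772873649e-05 × 92.16 / 2 ≈ 0.003121

P(X=2) ≈ 0.003121 ≈ 0.31%


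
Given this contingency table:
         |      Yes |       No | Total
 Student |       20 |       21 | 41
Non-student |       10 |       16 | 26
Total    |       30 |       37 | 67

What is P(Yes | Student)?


P(Yes | Student) = 20/(20+21) = 20/41

P(Yes|Student) = 20/41 ≈ 48.78%


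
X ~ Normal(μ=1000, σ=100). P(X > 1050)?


z = (1050-1000)/100 = 0.5
P(X > 1050) = 1 - P(Z ≤ 0.5) = 1 - 0.6915 = 0.3085

P(X > 1050) ≈ 0.3085


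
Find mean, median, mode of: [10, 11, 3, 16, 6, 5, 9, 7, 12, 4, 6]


Sorted: [3, 4, 5, 6, 6, 7, 9, 10, 11, 12, 16]
Mean = 89/11
Median = 7
Freq: {10: 1, 11: 1, 3: 1, 16: 1, 6: 2, 5: 1, 9: 1, 7: 1, 12: 1, 4: 1}
Mode: [6]

Mean=89/11, Median=7, Mode=6


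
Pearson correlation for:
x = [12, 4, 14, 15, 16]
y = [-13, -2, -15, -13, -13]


n=5, Σx=61, Σy=-56, Σxy=-777, Σx²=837, Σy²=736
r = (5×(-777) - 61×(-56))/√((5×837 - 61²)(5×736 - (-56)²))
= -469/√(464×544) = -469/√252416 ≈ -469/502.4102 ≈ -0.9335

r ≈ -0.9335


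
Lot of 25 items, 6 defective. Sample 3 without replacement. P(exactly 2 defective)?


Hypergeometric: C(6,2)×C(19,1)/C(25,3)
= 15×19/2300 = 57/460

P(X=2) = 57/460 ≈ 12.39%


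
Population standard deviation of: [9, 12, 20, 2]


Mean = 43/4
  (9-43/4)²=49/16
  (12-43/4)²=25/16
  (20-43/4)²=1369/16
  (2-43/4)²=1225/16
Σ(x-μ)² = 667/4
σ² = (667/4)/4 = 667/16

σ = √(667/16) ≈ 6.4566


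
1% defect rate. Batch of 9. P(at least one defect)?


P(all good) = (99/100)^9 = 913517247483640899/1000000000000000000
P(≥1 defect) = 86482752516359101/1000000000000000000

P = 86482752516359101/1000000000000000000 ≈ 8.65%


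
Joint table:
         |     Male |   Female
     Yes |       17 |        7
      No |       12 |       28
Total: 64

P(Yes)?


P(Yes) = (17+7)/64 = 24/64 = 3/8

P(Yes) = 3/8 ≈ 37.50%


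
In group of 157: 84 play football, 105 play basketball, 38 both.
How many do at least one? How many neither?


|A∪B| = 84+105-38 = 151
Neither = 157-151 = 6

At least one: 151; Neither: 6


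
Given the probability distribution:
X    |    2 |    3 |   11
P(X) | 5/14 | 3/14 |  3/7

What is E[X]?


E[X] = Σ x·P(X=x)
= (2)×(5/14) + (3)×(3/14) + (11)×(3/7)
= 85/14

E[X] = 85/14


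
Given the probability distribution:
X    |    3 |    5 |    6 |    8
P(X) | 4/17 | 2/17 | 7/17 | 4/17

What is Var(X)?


E[X] = 96/17
E[X²] = 594/17
Var(X) = E[X²] - (E[X])² = 594/17 - 9216/289 = 882/289

Var(X) = 882/289 ≈ 3.0519


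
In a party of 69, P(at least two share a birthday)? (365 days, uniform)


P(all different) = Π(365-i)/365 for i=0..68
= 0.001036
P(match) = 1 - 0.001036 = 0.998964

P ≈ 0.9990 ≈ 99.90%


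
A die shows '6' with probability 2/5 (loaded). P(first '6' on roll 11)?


Geometric: P(X=11) = (1-p)^(k-1)×p = (3/5)^10×2/5 = 118098/48828125

P(X=11) = 118098/48828125 ≈ 0.24%


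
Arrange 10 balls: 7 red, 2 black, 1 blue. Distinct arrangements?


10!/(7!×2!×1!) = 360

360


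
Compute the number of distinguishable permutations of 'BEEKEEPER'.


Letters: 9, freq: {'B': 1, 'E': 5, 'K': 1, 'P': 1, 'R': 1}
9!/(1!×5!×1!×1!×1!) = 362880/120 = 3024

3024


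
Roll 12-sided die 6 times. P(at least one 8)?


P(no 8)^6 = (11/12)^6 = 1771561/2985984
P(≥1) = 1 - 1771561/2985984 = 1214423/2985984

P = 1214423/2985984 ≈ 40.67%


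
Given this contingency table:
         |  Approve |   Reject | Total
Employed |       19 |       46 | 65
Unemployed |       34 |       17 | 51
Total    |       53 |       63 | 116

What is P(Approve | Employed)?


P(Approve | Employed) = 19/(19+46) = 19/65

P(Approve|Employed) = 19/65 ≈ 29.23%


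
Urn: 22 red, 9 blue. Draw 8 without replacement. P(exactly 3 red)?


Hypergeometric: C(22,3)×C(9,5)/C(31,8)
= 1540×126/7888725 = 4312/175305

P(X=3) = 4312/175305 ≈ 2.46%


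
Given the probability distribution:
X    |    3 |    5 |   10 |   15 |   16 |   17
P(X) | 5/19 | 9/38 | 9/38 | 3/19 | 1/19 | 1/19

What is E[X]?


E[X] = Σ x·P(X=x)
= (3)×(5/19) + (5)×(9/38) + (10)×(9/38) + (15)×(3/19) + (16)×(1/19) + (17)×(1/19)
= 321/38

E[X] = 321/38


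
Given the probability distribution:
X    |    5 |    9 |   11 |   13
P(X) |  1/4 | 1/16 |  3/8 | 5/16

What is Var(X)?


E[X] = 10
E[X²] = 219/2
Var(X) = E[X²] - (E[X])² = 219/2 - 100 = 19/2

Var(X) = 19/2 ≈ 9.5000


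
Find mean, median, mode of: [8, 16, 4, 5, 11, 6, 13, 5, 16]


Sorted: [4, 5, 5, 6, 8, 11, 13, 16, 16]
Mean = 84/9 = 28/3
Median = 8
Freq: {8: 1, 16: 2, 4: 1, 5: 2, 11: 1, 6: 1, 13: 1}
Mode: [5, 16]

Mean=28/3, Median=8, Mode=[5, 16]


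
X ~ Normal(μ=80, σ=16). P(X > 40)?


z = (40-80)/16 = -2.5
P(X > 40) = 1 - P(Z ≤ -2.5) = 1 - 0.0062 = 0.9938

P(X > 40) ≈ 0.9938


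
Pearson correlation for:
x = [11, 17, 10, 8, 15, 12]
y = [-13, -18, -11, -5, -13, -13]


n=6, Σx=73, Σy=-73, Σxy=-950, Σx²=943, Σy²=977
r = (6×(-950) - 73×(-73))/√((6×943 - 73²)(6×977 - (-73)²))
= -371/√(329×533) = -371/√175357 ≈ -371/418.7565 ≈ -0.8860

r ≈ -0.8860


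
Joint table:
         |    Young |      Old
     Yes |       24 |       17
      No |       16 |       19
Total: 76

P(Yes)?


P(Yes) = (24+17)/76 = 41/76

P(Yes) = 41/76 ≈ 53.95%


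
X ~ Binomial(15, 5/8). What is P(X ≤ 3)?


P(X ≤ 3) = Σ P(X=i) for i=0..3
P(X=0) = 14348907/35184372088832
P(X=1) = 358722675/35184372088832
P(X=2) = 4185097875/35184372088832
P(X=3) = 30225706875/35184372088832
Sum = 8695969083/8796093022208

P(X ≤ 3) = 8695969083/8796093022208 ≈ 0.10%


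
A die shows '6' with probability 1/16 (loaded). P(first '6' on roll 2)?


Geometric: P(X=2) = (1-p)^(k-1)×p = (15/16)^1×1/16 = 15/256

P(X=2) = 15/256 ≈ 5.86%


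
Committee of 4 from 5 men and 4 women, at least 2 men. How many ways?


Count by #men:
  2M,2W: C(5,2)×C(4,2)=60
  3M,1W: C(5,3)×C(4,1)=40
  4M,0W: C(5,4)×C(4,0)=5
Total = 105

105


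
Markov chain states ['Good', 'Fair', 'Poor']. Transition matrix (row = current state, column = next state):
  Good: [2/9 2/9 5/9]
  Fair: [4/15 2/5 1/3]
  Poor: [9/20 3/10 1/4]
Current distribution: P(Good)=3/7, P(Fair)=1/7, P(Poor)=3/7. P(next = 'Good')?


P(next=Good) = Σᵢ P(now=i)×P(i→Good)
= 3/7×2/9 + 1/7×4/15 + 3/7×9/20
= 2/21 + 4/105 + 27/140 = 137/420

P = 137/420 ≈ 0.3262


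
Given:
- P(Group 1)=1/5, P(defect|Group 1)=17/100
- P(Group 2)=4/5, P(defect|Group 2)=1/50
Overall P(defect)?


P(B) = Σ P(B|Aᵢ)×P(Aᵢ)
  17/100×1/5 = 17/500
  1/50×4/5 = 2/125
Sum = 1/20

P(defect) = 1/20 ≈ 5.00%


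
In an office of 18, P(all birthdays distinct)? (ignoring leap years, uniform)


P(all different) = Π(365-i)/365 for i=0..17
= (365/365)×(364/365)×...×(348/365)
= 0.653089

P ≈ 0.6531 ≈ 65.31%


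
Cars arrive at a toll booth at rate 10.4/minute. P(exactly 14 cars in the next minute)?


Poisson(λ=10.4): P(X=14) = e^(-λ)×λ^k/k!
= e^(-10.4) × 10.4^14 / 14!
≈ 3.043248301e-05 × 1.7316764476e+14 / 87178291200 ≈ 0.060450

P(X=14) ≈ 0.060450 ≈ 6.04%


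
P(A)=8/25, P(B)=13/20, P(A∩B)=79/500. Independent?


P(A)×P(B) = 26/125
P(A∩B) = 79/500
Not equal → NOT independent

No, not independent


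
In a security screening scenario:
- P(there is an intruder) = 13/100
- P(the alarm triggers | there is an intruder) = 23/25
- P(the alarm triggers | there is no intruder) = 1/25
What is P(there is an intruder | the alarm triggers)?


Using Bayes' theorem:
P(A|B) = P(B|A)·P(A) / P(B)

P(the alarm triggers) = 23/25 × 13/100 + 1/25 × 87/100
= 299/2500 + 87/2500 = 193/1250

P(there is an intruder|the alarm triggers) = (299/2500) / (193/1250) = 299/386

P(there is an intruder|the alarm triggers) = 299/386 ≈ 77.46%


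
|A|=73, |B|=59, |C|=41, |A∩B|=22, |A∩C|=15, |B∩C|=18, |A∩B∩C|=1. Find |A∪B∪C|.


|A∪B∪C| = 73+59+41-22-15-18+1 = 119

|A∪B∪C| = 119


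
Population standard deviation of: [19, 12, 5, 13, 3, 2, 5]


Mean = 59/7
  (19-59/7)²=5476/49
  (12-59/7)²=625/49
  (5-59/7)²=576/49
  (13-59/7)²=1024/49
  (3-59/7)²=1444/49
  (2-59/7)²=2025/49
  (5-59/7)²=576/49
Σ(x-μ)² = 1678/7
σ² = (1678/7)/7 = 1678/49

σ = √(1678/49) ≈ 5.8519


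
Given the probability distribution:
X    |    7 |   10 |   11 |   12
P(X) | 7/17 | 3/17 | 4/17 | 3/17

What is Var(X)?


E[X] = 159/17
E[X²] = 1559/17
Var(X) = E[X²] - (E[X])² = 1559/17 - 25281/289 = 1222/289

Var(X) = 1222/289 ≈ 4.2284


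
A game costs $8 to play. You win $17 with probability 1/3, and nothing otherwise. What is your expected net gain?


E[gain] = (17-8)×1/3 + (-8)×2/3
= 3 - 16/3 = -7/3

Expected net gain = $-7/3 ≈ $-2.33


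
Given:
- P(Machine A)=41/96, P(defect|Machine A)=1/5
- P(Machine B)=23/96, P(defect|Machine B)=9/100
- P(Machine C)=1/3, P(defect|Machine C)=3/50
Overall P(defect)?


P(B) = Σ P(B|Aᵢ)×P(Aᵢ)
  1/5×41/96 = 41/480
  9/100×23/96 = 69/3200
  3/50×1/3 = 1/50
Sum = 1219/9600

P(defect) = 1219/9600 ≈ 12.70%


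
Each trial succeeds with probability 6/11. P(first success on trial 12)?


Geometric: P(X=12) = (1-p)^(k-1)×p = (5/11)^11×6/11 = 292968750/3138428376721

P(X=12) = 292968750/3138428376721 ≈ 0.01%


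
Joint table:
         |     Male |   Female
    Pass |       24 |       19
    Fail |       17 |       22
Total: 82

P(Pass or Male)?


P(Pass∨Male) = P(Pass) + P(Male) - P(Pass∧Male)
= (43 + 41 - 24)/82 = 60/82 = 30/41

P = 30/41 ≈ 73.17%


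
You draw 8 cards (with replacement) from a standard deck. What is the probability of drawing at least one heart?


P(not a heart) = 39/52 = 3/4
P(none in 8 draws) = (3/4)^8 = 6561/65536
P(≥1 heart) = 1 - 6561/65536 = 58975/65536

P = 58975/65536 ≈ 89.99%


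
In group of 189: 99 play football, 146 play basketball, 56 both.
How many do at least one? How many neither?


|A∪B| = 99+146-56 = 189
Neither = 189-189 = 0

At least one: 189; Neither: 0


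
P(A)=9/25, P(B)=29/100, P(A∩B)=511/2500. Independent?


P(A)×P(B) = 261/2500
P(A∩B) = 511/2500
Not equal → NOT independent

No, not independent


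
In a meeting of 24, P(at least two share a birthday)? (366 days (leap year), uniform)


P(all different) = Π(366-i)/366 for i=0..23
= 0.462654
P(match) = 1 - 0.462654 = 0.537346

P ≈ 0.5373 ≈ 53.73%


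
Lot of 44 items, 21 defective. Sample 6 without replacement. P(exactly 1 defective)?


Hypergeometric: C(21,1)×C(23,5)/C(44,6)
= 21×33649/7059052 = 9177/91676

P(X=1) = 9177/91676 ≈ 10.01%


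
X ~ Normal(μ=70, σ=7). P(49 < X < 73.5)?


z₁=(49-70)/7=-3.0, z₂=(73.5-70)/7=0.5
P = Φ(0.5) - Φ(-3.0) = 0.691462 - 0.001350 = 0.690112 ≈ 0.6901

P(49 < X < 73.5) ≈ 0.6901


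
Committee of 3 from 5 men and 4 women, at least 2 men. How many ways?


Count by #men:
  2M,1W: C(5,2)×C(4,1)=40
  3M,0W: C(5,3)×C(4,0)=10
Total = 50

50


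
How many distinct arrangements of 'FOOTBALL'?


Letters: 8, freq: {'F': 1, 'O': 2, 'T': 1, 'B': 1, 'A': 1, 'L': 2}
8!/(1!×2!×1!×1!×1!×2!) = 40320/4 = 10080

10080


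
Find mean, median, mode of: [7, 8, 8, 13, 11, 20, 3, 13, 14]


Sorted: [3, 7, 8, 8, 11, 13, 13, 14, 20]
Mean = 97/9
Median = 11
Freq: {7: 1, 8: 2, 13: 2, 11: 1, 20: 1, 3: 1, 14: 1}
Mode: [8, 13]

Mean=97/9, Median=11, Mode=[8, 13]


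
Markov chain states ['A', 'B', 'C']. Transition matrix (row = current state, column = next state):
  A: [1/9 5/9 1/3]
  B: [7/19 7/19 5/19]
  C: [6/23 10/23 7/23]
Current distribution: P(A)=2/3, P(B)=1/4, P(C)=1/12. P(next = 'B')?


P(next=B) = Σᵢ P(now=i)×P(i→B)
= 2/3×5/9 + 1/4×7/19 + 1/12×10/23
= 10/27 + 7/76 + 5/138 = 23537/47196

P = 23537/47196 ≈ 0.4987


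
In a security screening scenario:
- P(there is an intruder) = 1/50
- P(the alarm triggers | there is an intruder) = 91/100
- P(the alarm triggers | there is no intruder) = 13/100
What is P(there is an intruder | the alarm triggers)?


Using Bayes' theorem:
P(A|B) = P(B|A)·P(A) / P(B)

P(the alarm triggers) = 91/100 × 1/50 + 13/100 × 49/50
= 91/5000 + 637/5000 = 91/625

P(there is an intruder|the alarm triggers) = (91/5000) / (91/625) = 1/8

P(there is an intruder|the alarm triggers) = 1/8 ≈ 12.50%


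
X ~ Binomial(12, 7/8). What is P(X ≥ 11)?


P(X ≥ 11) = Σ P(X=i) for i=11..12
P(X=11) = 5931980229/17179869184
P(X=12) = 13841287201/68719476736
Sum = 37569208117/68719476736

P(X ≥ 11) = 37569208117/68719476736 ≈ 54.67%


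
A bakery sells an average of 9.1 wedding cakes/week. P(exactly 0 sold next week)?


Poisson(λ=9.1): P(X=0) = e^(-λ)×λ^k/k!
= e^(-9.1) × 9.1^0 / 0!
≈ 0.0001116658085 × 1 / 1 ≈ 0.000112

P(X=0) ≈ 0.000112 ≈ 0.01%


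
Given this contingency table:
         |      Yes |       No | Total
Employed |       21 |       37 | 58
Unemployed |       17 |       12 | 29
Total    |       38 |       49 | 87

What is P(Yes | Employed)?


P(Yes | Employed) = 21/(21+37) = 21/58

P(Yes|Employed) = 21/58 ≈ 36.21%


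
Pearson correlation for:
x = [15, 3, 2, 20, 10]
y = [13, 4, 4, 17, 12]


n=5, Σx=50, Σy=50, Σxy=675, Σx²=738, Σy²=634
r = (5×675 - 50×50)/√((5×738 - 50²)(5×634 - 50²))
= 875/√(1190×670) = 875/√797300 ≈ 875/892.9166 ≈ 0.9799

r ≈ 0.9799


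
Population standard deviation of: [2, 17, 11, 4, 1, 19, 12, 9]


Mean = 75/8
  (2-75/8)²=3481/64
  (17-75/8)²=3721/64
  (11-75/8)²=169/64
  (4-75/8)²=1849/64
  (1-75/8)²=4489/64
  (19-75/8)²=5929/64
  (12-75/8)²=441/64
  (9-75/8)²=9/64
Σ(x-μ)² = 2511/8
σ² = (2511/8)/8 = 2511/64

σ = √(2511/64) ≈ 6.2637


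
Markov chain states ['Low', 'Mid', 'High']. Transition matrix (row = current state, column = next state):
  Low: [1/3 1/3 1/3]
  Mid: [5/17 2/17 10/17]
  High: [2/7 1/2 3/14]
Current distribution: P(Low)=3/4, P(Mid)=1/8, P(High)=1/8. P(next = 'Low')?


P(next=Low) = Σᵢ P(now=i)×P(i→Low)
= 3/4×1/3 + 1/8×5/17 + 1/8×2/7
= 1/4 + 5/136 + 1/28 = 307/952

P = 307/952 ≈ 0.3225


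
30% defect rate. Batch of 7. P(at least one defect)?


P(all good) = (7/10)^7 = 823543/10000000
P(≥1 defect) = 9176457/10000000

P = 9176457/10000000 ≈ 91.76%


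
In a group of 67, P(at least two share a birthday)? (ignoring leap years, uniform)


P(all different) = Π(365-i)/365 for i=0..66
= 0.001560
P(match) = 1 - 0.001560 = 0.998440

P ≈ 0.9984 ≈ 99.84%


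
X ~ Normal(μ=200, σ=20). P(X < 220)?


z = (220-200)/20 = 1.0
P(Z < 1.0) = 0.8413

P(X < 220) ≈ 0.8413


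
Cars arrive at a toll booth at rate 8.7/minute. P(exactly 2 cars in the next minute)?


Poisson(λ=8.7): P(X=2) = e^(-λ)×λ^k/k!
= e^(-8.7) × 8.7^2 / 2!
≈ 0.000166585811 × 75.69 / 2 ≈ 0.006304

P(X=2) ≈ 0.006304 ≈ 0.63%


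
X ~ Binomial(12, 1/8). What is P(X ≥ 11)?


P(X ≥ 11) = Σ P(X=i) for i=11..12
P(X=11) = 21/17179869184
P(X=12) = 1/68719476736
Sum = 85/68719476736

P(X ≥ 11) = 85/68719476736 ≈ 0.00%


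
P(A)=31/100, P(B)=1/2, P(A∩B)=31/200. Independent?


P(A)×P(B) = 31/200
P(A∩B) = 31/200
Equal ✓ → Independent

Yes, independent


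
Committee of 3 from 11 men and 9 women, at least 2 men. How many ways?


Count by #men:
  2M,1W: C(11,2)×C(9,1)=495
  3M,0W: C(11,3)×C(9,0)=165
Total = 660

660


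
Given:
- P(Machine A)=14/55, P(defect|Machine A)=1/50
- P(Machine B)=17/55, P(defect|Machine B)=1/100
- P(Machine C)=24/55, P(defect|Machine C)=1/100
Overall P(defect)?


P(B) = Σ P(B|Aᵢ)×P(Aᵢ)
  1/50×14/55 = 7/1375
  1/100×17/55 = 17/5500
  1/100×24/55 = 6/1375
Sum = 69/5500

P(defect) = 69/5500 ≈ 1.25%


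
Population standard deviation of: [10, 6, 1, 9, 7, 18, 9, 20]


Mean = 80/8 = 10
  (10-10)²=0
  (6-10)²=16
  (1-10)²=81
  (9-10)²=1
  (7-10)²=9
  (18-10)²=64
  (9-10)²=1
  (20-10)²=100
Σ(x-μ)² = 272
σ² = 272/8 = 34

σ = √(34) ≈ 5.8310


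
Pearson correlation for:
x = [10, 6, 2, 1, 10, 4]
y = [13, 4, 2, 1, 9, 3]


n=6, Σx=33, Σy=32, Σxy=261, Σx²=257, Σy²=280
r = (6×261 - 33×32)/√((6×257 - 33²)(6×280 - 32²))
= 510/√(453×656) = 510/√297168 ≈ 510/545.1312 ≈ 0.9356

r ≈ 0.9356


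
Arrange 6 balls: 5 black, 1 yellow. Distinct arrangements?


6!/(5!×1!) = 6

6


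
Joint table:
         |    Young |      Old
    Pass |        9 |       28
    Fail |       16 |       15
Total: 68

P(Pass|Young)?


P(Pass|Young) = 9/(9+16) = 9/25

P = 9/25 ≈ 36.00%


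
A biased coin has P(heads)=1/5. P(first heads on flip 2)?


Geometric: P(X=2) = (1-p)^(k-1)×p = (4/5)^1×1/5 = 4/25

P(X=2) = 4/25 ≈ 16.00%


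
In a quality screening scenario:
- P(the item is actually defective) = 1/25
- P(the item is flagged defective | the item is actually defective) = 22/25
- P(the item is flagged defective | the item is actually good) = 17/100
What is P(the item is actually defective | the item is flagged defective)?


Using Bayes' theorem:
P(A|B) = P(B|A)·P(A) / P(B)

P(the item is flagged defective) = 22/25 × 1/25 + 17/100 × 24/25
= 22/625 + 102/625 = 124/625

P(the item is actually defective|the item is flagged defective) = (22/625) / (124/625) = 11/62

P(the item is actually defective|the item is flagged defective) = 11/62 ≈ 17.74%


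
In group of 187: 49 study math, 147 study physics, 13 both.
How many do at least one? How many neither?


|A∪B| = 49+147-13 = 183
Neither = 187-183 = 4

At least one: 183; Neither: 4


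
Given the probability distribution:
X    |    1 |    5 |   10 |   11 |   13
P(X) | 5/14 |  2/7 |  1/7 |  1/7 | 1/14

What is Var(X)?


E[X] = 40/7
E[X²] = 358/7
Var(X) = E[X²] - (E[X])² = 358/7 - 1600/49 = 906/49

Var(X) = 906/49 ≈ 18.4898


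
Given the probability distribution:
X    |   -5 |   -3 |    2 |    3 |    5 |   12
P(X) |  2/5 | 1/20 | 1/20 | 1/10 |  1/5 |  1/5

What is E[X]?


E[X] = Σ x·P(X=x)
= (-5)×(2/5) + (-3)×(1/20) + (2)×(1/20) + (3)×(1/10) + (5)×(1/5) + (12)×(1/5)
= 33/20

E[X] = 33/20


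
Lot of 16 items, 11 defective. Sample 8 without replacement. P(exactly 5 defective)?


Hypergeometric: C(11,5)×C(5,3)/C(16,8)
= 462×10/12870 = 14/39

P(X=5) = 14/39 ≈ 35.90%


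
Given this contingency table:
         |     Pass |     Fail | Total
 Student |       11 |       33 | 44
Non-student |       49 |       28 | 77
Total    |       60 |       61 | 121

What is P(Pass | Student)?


P(Pass | Student) = 11/(11+33) = 11/44 = 1/4

P(Pass|Student) = 1/4 ≈ 25.00%


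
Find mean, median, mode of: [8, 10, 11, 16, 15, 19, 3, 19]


Sorted: [3, 8, 10, 11, 15, 16, 19, 19]
Mean = 101/8
Median = 13
Freq: {8: 1, 10: 1, 11: 1, 16: 1, 15: 1, 19: 2, 3: 1}
Mode: [19]

Mean=101/8, Median=13, Mode=19


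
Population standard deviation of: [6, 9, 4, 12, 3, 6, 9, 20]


Mean = 69/8
  (6-69/8)²=441/64
  (9-69/8)²=9/64
  (4-69/8)²=1369/64
  (12-69/8)²=729/64
  (3-69/8)²=2025/64
  (6-69/8)²=441/64
  (9-69/8)²=9/64
  (20-69/8)²=8281/64
Σ(x-μ)² = 1663/8
σ² = (1663/8)/8 = 1663/64

σ = √(1663/64) ≈ 5.0975


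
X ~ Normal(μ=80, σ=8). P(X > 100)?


z = (100-80)/8 = 2.5
P(X > 100) = 1 - P(Z ≤ 2.5) = 1 - 0.9938 = 0.0062

P(X > 100) ≈ 0.0062


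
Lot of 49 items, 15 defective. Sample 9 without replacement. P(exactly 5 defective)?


Hypergeometric: C(15,5)×C(34,4)/C(49,9)
= 3003×46376/2054455634 = 904332/13340621

P(X=5) = 904332/13340621 ≈ 6.78%


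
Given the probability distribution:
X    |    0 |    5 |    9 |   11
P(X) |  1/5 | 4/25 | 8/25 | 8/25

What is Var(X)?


E[X] = 36/5
E[X²] = 1716/25
Var(X) = E[X²] - (E[X])² = 1716/25 - 1296/25 = 84/5

Var(X) = 84/5 ≈ 16.8000


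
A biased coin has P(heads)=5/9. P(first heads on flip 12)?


Geometric: P(X=12) = (1-p)^(k-1)×p = (4/9)^11×5/9 = 20971520/282429536481

P(X=12) = 20971520/282429536481 ≈ 0.01%


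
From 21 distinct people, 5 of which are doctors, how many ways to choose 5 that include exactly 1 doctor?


Choose 1 of the 5 doctors and 4 of the other 16 people:
C(5,1)×C(16,4) = 5×1820 = 9100

9100


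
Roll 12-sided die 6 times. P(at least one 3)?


P(no 3)^6 = (11/12)^6 = 1771561/2985984
P(≥1) = 1 - 1771561/2985984 = 1214423/2985984

P = 1214423/2985984 ≈ 40.67%


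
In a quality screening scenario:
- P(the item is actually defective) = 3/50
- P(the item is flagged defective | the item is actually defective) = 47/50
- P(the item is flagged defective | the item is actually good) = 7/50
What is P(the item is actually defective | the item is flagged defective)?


Using Bayes' theorem:
P(A|B) = P(B|A)·P(A) / P(B)

P(the item is flagged defective) = 47/50 × 3/50 + 7/50 × 47/50
= 141/2500 + 329/2500 = 47/250

P(the item is actually defective|the item is flagged defective) = (141/2500) / (47/250) = 3/10

P(the item is actually defective|the item is flagged defective) = 3/10 ≈ 30.00%


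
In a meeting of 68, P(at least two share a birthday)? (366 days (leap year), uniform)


P(all different) = Π(366-i)/366 for i=0..67
= 0.001299
P(match) = 1 - 0.001299 = 0.998701

P ≈ 0.9987 ≈ 99.87%


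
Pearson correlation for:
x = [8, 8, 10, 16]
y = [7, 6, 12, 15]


n=4, Σx=42, Σy=40, Σxy=464, Σx²=484, Σy²=454
r = (4×464 - 42×40)/√((4×484 - 42²)(4×454 - 40²))
= 176/√(172×216) = 176/√37152 ≈ 176/192.7485 ≈ 0.9131

r ≈ 0.9131


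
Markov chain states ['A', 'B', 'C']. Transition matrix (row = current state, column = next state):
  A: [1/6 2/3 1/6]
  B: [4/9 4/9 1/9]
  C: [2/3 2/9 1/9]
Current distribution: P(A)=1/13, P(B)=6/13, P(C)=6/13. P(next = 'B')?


P(next=B) = Σᵢ P(now=i)×P(i→B)
= 1/13×2/3 + 6/13×4/9 + 6/13×2/9
= 2/39 + 8/39 + 4/39 = 14/39

P = 14/39 ≈ 0.3590


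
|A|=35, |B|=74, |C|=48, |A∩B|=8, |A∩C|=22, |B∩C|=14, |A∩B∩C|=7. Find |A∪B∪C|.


|A∪B∪C| = 35+74+48-8-22-14+7 = 120

|A∪B∪C| = 120


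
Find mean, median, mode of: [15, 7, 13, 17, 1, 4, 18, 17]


Sorted: [1, 4, 7, 13, 15, 17, 17, 18]
Mean = 92/8 = 23/2
Median = 14
Freq: {15: 1, 7: 1, 13: 1, 17: 2, 1: 1, 4: 1, 18: 1}
Mode: [17]

Mean=23/2, Median=14, Mode=17


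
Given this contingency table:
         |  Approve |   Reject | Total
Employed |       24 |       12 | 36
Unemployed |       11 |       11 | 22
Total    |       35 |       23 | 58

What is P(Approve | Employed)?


P(Approve | Employed) = 24/(24+12) = 24/36 = 2/3

P(Approve|Employed) = 2/3 ≈ 66.67%


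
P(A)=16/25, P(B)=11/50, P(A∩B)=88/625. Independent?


P(A)×P(B) = 88/625
P(A∩B) = 88/625
Equal ✓ → Independent

Yes, independent


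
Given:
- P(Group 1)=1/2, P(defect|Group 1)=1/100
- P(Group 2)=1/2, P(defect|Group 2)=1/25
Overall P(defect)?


P(B) = Σ P(B|Aᵢ)×P(Aᵢ)
  1/100×1/2 = 1/200
  1/25×1/2 = 1/50
Sum = 1/40

P(defect) = 1/40 ≈ 2.50%


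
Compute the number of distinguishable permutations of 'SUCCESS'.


Letters: 7, freq: {'S': 3, 'U': 1, 'C': 2, 'E': 1}
7!/(3!×1!×2!×1!) = 5040/12 = 420

420


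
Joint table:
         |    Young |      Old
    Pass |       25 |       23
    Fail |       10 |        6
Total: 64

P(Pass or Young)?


P(Pass∨Young) = P(Pass) + P(Young) - P(Pass∧Young)
= (48 + 35 - 25)/64 = 58/64 = 29/32

P = 29/32 ≈ 90.62%


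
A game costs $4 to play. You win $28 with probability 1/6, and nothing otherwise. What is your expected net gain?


E[gain] = (28-4)×1/6 + (-4)×5/6
= 4 - 10/3 = 2/3

Expected net gain = $2/3 ≈ $0.67


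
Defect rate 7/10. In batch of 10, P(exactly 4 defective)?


Binomial: P(X=4) = C(10,4)×p^4×(1-p)^6
= 210 × 2401/10000 × 729/1000000 = 36756909/1000000000

P(X=4) = 36756909/1000000000 ≈ 3.68%


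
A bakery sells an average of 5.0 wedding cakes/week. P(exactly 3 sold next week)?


Poisson(λ=5.0): P(X=3) = e^(-λ)×λ^k/k!
= e^(-5.0) × 5.0^3 / 3!
≈ 0.006737946999 × 125 / 6 ≈ 0.140374

P(X=3) ≈ 0.140374 ≈ 14.04%


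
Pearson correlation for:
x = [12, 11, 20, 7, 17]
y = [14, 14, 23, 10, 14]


n=5, Σx=67, Σy=75, Σxy=1090, Σx²=1003, Σy²=1217
r = (5×1090 - 67×75)/√((5×1003 - 67²)(5×1217 - 75²))
= 425/√(526×460) = 425/√241960 ≈ 425/491.8943 ≈ 0.8640

r ≈ 0.8640


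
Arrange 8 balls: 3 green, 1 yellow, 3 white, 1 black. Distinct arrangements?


8!/(3!×1!×3!×1!) = 1120

1120


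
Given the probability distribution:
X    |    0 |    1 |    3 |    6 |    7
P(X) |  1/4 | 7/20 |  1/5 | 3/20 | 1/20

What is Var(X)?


E[X] = 11/5
E[X²] = 10
Var(X) = E[X²] - (E[X])² = 10 - 121/25 = 129/25

Var(X) = 129/25 ≈ 5.1600


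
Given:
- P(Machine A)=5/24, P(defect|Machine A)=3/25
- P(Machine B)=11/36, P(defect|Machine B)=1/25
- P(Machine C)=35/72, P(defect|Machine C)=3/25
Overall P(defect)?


P(B) = Σ P(B|Aᵢ)×P(Aᵢ)
  3/25×5/24 = 1/40
  1/25×11/36 = 11/900
  3/25×35/72 = 7/120
Sum = 43/450

P(defect) = 43/450 ≈ 9.56%


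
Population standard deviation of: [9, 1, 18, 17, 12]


Mean = 57/5
  (9-57/5)²=144/25
  (1-57/5)²=2704/25
  (18-57/5)²=1089/25
  (17-57/5)²=784/25
  (12-57/5)²=9/25
Σ(x-μ)² = 946/5
σ² = (946/5)/5 = 946/25

σ = √(946/25) ≈ 6.1514


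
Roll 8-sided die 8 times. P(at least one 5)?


P(no 5)^8 = (7/8)^8 = 5764801/16777216
P(≥1) = 1 - 5764801/16777216 = 11012415/16777216

P = 11012415/16777216 ≈ 65.64%


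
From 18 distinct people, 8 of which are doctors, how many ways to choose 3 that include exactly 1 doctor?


Choose 1 of the 8 doctors and 2 of the other 10 people:
C(8,1)×C(10,2) = 8×45 = 360

360


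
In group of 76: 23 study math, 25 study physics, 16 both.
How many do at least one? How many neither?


|A∪B| = 23+25-16 = 32
Neither = 76-32 = 44

At least one: 32; Neither: 44


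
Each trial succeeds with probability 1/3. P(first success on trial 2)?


Geometric: P(X=2) = (1-p)^(k-1)×p = (2/3)^1×1/3 = 2/9

P(X=2) = 2/9 ≈ 22.22%


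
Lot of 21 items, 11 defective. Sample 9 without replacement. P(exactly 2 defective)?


Hypergeometric: C(11,2)×C(10,7)/C(21,9)
= 55×120/293930 = 660/29393

P(X=2) = 660/29393 ≈ 2.25%


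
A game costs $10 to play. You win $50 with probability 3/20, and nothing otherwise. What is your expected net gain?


E[gain] = (50-10)×3/20 + (-10)×17/20
= 6 - 17/2 = -5/2

Expected net gain = $-5/2 ≈ $-2.50


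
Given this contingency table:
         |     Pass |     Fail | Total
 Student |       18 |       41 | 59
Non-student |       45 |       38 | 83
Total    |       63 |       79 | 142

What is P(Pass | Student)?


P(Pass | Student) = 18/(18+41) = 18/59

P(Pass|Student) = 18/59 ≈ 30.51%


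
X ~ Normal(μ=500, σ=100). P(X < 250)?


z = (250-500)/100 = -2.5
P(Z < -2.5) = 0.0062

P(X < 250) ≈ 0.0062


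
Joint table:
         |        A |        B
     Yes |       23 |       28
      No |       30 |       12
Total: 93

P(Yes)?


P(Yes) = (23+28)/93 = 51/93 = 17/31

P(Yes) = 17/31 ≈ 54.84%


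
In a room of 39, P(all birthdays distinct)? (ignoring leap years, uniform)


P(all different) = Π(365-i)/365 for i=0..38
= (365/365)×(364/365)×...×(327/365)
= 0.121780

P ≈ 0.1218 ≈ 12.18%


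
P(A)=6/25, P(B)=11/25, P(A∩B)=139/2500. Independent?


P(A)×P(B) = 66/625
P(A∩B) = 139/2500
Not equal → NOT independent

No, not independent


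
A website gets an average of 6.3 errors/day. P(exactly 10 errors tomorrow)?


Poisson(λ=6.3): P(X=10) = e^(-λ)×λ^k/k!
= e^(-6.3) × 6.3^10 / 10!
≈ 0.001836304777 × 98493029.1882 / 3628800 ≈ 0.049841

P(X=10) ≈ 0.049841 ≈ 4.98%


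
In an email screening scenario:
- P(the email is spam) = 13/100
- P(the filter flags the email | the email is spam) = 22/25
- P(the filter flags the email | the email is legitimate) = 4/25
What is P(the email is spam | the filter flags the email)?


Using Bayes' theorem:
P(A|B) = P(B|A)·P(A) / P(B)

P(the filter flags the email) = 22/25 × 13/100 + 4/25 × 87/100
= 143/1250 + 87/625 = 317/1250

P(the email is spam|the filter flags the email) = (143/1250) / (317/1250) = 143/317

P(the email is spam|the filter flags the email) = 143/317 ≈ 45.11%


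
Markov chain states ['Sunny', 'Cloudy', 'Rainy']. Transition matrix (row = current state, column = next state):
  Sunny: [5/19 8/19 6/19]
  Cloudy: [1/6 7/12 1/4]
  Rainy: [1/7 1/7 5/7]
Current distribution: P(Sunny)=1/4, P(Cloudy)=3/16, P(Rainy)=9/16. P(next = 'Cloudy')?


P(next=Cloudy) = Σᵢ P(now=i)×P(i→Cloudy)
= 1/4×8/19 + 3/16×7/12 + 9/16×1/7
= 2/19 + 7/64 + 9/112 = 2511/8512

P = 2511/8512 ≈ 0.2950


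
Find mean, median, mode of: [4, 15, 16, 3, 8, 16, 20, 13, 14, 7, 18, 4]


Sorted: [3, 4, 4, 7, 8, 13, 14, 15, 16, 16, 18, 20]
Mean = 138/12 = 23/2
Median = 27/2
Freq: {4: 2, 15: 1, 16: 2, 3: 1, 8: 1, 20: 1, 13: 1, 14: 1, 7: 1, 18: 1}
Mode: [4, 16]

Mean=23/2, Median=27/2, Mode=[4, 16]


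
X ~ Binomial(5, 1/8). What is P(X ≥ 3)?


P(X ≥ 3) = Σ P(X=i) for i=3..5
P(X=3) = 245/16384
P(X=4) = 35/32768
P(X=5) = 1/32768
Sum = 263/16384

P(X ≥ 3) = 263/16384 ≈ 1.61%


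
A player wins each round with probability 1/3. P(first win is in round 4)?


Geometric: P(X=4) = (1-p)^(k-1)×p = (2/3)^3×1/3 = 8/81

P(X=4) = 8/81 ≈ 9.88%


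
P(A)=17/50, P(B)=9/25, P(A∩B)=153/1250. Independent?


P(A)×P(B) = 153/1250
P(A∩B) = 153/1250
Equal ✓ → Independent

Yes, independent


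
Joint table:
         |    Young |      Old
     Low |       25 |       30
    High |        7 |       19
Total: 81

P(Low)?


P(Low) = (25+30)/81 = 55/81

P(Low) = 55/81 ≈ 67.90%


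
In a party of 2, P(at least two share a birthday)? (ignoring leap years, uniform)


P(all different) = Π(365-i)/365 for i=0..1
= 0.997260
P(match) = 1 - 0.997260 = 0.002740

P ≈ 0.0027 ≈ 0.27%


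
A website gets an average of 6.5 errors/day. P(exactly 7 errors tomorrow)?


Poisson(λ=6.5): P(X=7) = e^(-λ)×λ^k/k!
= e^(-6.5) × 6.5^7 / 7!
≈ 0.001503439193 × 490222.789062 / 5040 ≈ 0.146234

P(X=7) ≈ 0.146234 ≈ 14.62%


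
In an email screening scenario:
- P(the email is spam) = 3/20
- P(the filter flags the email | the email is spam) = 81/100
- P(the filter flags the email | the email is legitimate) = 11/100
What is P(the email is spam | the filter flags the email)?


Using Bayes' theorem:
P(A|B) = P(B|A)·P(A) / P(B)

P(the filter flags the email) = 81/100 × 3/20 + 11/100 × 17/20
= 243/2000 + 187/2000 = 43/200

P(the email is spam|the filter flags the email) = (243/2000) / (43/200) = 243/430

P(the email is spam|the filter flags the email) = 243/430 ≈ 56.51%


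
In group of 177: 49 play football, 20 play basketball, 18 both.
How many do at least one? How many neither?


|A∪B| = 49+20-18 = 51
Neither = 177-51 = 126

At least one: 51; Neither: 126


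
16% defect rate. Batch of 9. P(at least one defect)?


P(all good) = (21/25)^9 = 794280046581/3814697265625
P(≥1 defect) = 3020417219044/3814697265625

P = 3020417219044/3814697265625 ≈ 79.18%


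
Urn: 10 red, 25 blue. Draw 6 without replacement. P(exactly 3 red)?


Hypergeometric: C(10,3)×C(25,3)/C(35,6)
= 120×2300/1623160 = 6900/40579

P(X=3) = 6900/40579 ≈ 17.00%


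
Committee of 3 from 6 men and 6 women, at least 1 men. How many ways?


Count by #men:
  1M,2W: C(6,1)×C(6,2)=90
  2M,1W: C(6,2)×C(6,1)=90
  3M,0W: C(6,3)×C(6,0)=20
Total = 200

200


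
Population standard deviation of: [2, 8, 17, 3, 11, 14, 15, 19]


Mean = 89/8
  (2-89/8)²=5329/64
  (8-89/8)²=625/64
  (17-89/8)²=2209/64
  (3-89/8)²=4225/64
  (11-89/8)²=1/64
  (14-89/8)²=529/64
  (15-89/8)²=961/64
  (19-89/8)²=3969/64
Σ(x-μ)² = 2231/8
σ² = (2231/8)/8 = 2231/64

σ = √(2231/64) ≈ 5.9042


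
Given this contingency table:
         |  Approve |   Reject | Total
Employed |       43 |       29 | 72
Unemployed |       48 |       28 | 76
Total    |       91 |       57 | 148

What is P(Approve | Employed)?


P(Approve | Employed) = 43/(43+29) = 43/72

P(Approve|Employed) = 43/72 ≈ 59.72%


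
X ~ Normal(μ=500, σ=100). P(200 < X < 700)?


z₁=(200-500)/100=-3.0, z₂=(700-500)/100=2.0
P = Φ(2.0) - Φ(-3.0) = 0.977250 - 0.001350 = 0.975900 ≈ 0.9759

P(200 < X < 700) ≈ 0.9759


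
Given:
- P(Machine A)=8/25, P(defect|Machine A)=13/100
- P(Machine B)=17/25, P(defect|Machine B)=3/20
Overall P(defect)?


P(B) = Σ P(B|Aᵢ)×P(Aᵢ)
  13/100×8/25 = 26/625
  3/20×17/25 = 51/500
Sum = 359/2500

P(defect) = 359/2500 ≈ 14.36%


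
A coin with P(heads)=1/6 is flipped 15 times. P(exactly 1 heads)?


Binomial: P(X=1) = C(15,1)×p^1×(1-p)^14
= 15 × 1/6 × 6103515625/78364164096 = 30517578125/156728328192

P(X=1) = 30517578125/156728328192 ≈ 19.47%


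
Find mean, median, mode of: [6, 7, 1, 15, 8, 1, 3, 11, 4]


Sorted: [1, 1, 3, 4, 6, 7, 8, 11, 15]
Mean = 56/9
Median = 6
Freq: {6: 1, 7: 1, 1: 2, 15: 1, 8: 1, 3: 1, 11: 1, 4: 1}
Mode: [1]

Mean=56/9, Median=6, Mode=1


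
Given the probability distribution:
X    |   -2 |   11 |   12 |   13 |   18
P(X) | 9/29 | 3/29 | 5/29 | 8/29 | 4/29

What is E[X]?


E[X] = Σ x·P(X=x)
= (-2)×(9/29) + (11)×(3/29) + (12)×(5/29) + (13)×(8/29) + (18)×(4/29)
= 251/29

E[X] = 251/29


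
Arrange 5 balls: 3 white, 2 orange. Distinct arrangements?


5!/(3!×2!) = 10

10


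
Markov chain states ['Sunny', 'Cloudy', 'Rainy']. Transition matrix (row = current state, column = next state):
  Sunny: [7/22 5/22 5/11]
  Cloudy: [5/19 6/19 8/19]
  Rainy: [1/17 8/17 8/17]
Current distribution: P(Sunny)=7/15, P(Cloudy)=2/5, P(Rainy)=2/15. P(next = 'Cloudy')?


P(next=Cloudy) = Σᵢ P(now=i)×P(i→Cloudy)
= 7/15×5/22 + 2/5×6/19 + 2/15×8/17
= 7/66 + 12/95 + 16/255 = 31457/106590

P = 31457/106590 ≈ 0.2951


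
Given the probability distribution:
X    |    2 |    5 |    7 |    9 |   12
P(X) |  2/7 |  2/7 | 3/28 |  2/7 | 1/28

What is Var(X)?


E[X] = 23/4
E[X²] = 1171/28
Var(X) = E[X²] - (E[X])² = 1171/28 - 529/16 = 981/112

Var(X) = 981/112 ≈ 8.7589


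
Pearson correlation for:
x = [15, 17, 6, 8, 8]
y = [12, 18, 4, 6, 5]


n=5, Σx=54, Σy=45, Σxy=598, Σx²=678, Σy²=545
r = (5×598 - 54×45)/√((5×678 - 54²)(5×545 - 45²))
= 560/√(474×700) = 560/√331800 ≈ 560/576.0208 ≈ 0.9722

r ≈ 0.9722


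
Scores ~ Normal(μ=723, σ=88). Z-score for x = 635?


z = (x - μ)/σ = (635 - 723)/88 = -1.0

z = -1.0


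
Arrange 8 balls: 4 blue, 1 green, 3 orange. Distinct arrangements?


8!/(4!×1!×3!) = 280

280


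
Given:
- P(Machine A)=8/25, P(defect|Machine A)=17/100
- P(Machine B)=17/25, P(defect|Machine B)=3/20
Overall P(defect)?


P(B) = Σ P(B|Aᵢ)×P(Aᵢ)
  17/100×8/25 = 34/625
  3/20×17/25 = 51/500
Sum = 391/2500

P(defect) = 391/2500 ≈ 15.64%


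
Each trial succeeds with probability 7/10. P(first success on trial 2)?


Geometric: P(X=2) = (1-p)^(k-1)×p = (3/10)^1×7/10 = 21/100

P(X=2) = 21/100 ≈ 21.00%


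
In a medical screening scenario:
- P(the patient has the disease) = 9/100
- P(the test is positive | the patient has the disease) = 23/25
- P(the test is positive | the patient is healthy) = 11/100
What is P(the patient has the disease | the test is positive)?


Using Bayes' theorem:
P(A|B) = P(B|A)·P(A) / P(B)

P(the test is positive) = 23/25 × 9/100 + 11/100 × 91/100
= 207/2500 + 1001/10000 = 1829/10000

P(the patient has the disease|the test is positive) = (207/2500) / (1829/10000) = 828/1829

P(the patient has the disease|the test is positive) = 828/1829 ≈ 45.27%
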